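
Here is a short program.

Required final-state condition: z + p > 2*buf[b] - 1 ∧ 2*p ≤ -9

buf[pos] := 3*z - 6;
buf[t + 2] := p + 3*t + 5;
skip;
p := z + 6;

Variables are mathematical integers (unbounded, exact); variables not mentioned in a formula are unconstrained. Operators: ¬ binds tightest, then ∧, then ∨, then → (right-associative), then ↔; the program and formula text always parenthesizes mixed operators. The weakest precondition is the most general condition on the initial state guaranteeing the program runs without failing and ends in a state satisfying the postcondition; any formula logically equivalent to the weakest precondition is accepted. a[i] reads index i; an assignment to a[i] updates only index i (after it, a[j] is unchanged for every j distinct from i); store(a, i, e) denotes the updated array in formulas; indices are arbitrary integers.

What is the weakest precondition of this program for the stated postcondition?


Working backward. After the program, the postcondition z + p > 2*buf[b] - 1 ∧ 2*p ≤ -9 must hold; in canonical form it is p + z > 2*buf[b] - 1 ∧ 2*p ≤ -9.
Before p := z + 6: 2*z > 2*buf[b] - 7 ∧ 2*z ≤ -21
Before skip: 2*z > 2*buf[b] - 7 ∧ 2*z ≤ -21
Before buf[t + 2] := p + 3*t + 5: 2*z > 2*store(buf, t + 2, p + 3*t + 5)[b] - 7 ∧ 2*z ≤ -21
Before buf[pos] := 3*z - 6: 2*z > 2*store(store(buf, pos, 3*z - 6), t + 2, p + 3*t + 5)[b] - 7 ∧ 2*z ≤ -21
Answer: WP = 2*z > 2*store(store(buf, pos, 3*z - 6), t + 2, p + 3*t + 5)[b] - 7 ∧ 2*z ≤ -21


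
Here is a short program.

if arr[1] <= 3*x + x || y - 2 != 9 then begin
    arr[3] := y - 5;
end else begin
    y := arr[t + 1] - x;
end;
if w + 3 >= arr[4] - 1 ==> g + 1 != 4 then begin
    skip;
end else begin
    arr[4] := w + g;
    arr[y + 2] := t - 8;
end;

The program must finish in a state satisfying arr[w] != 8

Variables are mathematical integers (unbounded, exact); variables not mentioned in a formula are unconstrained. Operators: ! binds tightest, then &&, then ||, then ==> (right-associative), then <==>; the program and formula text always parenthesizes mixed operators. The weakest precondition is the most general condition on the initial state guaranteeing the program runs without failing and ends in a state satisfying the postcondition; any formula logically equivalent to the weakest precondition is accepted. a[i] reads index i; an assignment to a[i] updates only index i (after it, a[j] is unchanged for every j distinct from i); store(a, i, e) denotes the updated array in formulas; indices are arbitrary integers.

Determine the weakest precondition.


Working backward. After the program, arr[w] != 8 must hold.
Then branch requires arr[w] != 8; else branch requires store(store(arr, 4, g + w), y + 2, t - 8)[w] != 8.
Before the if: ((w >= arr[4] - 4 ==> g != 3) ==> arr[w] != 8) && ((!(w >= arr[4] - 4 ==> g != 3)) ==> store(store(arr, 4, g + w), y + 2, t - 8)[w] != 8)
Then branch requires ((w >= arr[4] - 4 ==> g != 3) ==> store(arr, 3, y - 5)[w] != 8) && ((!(w >= arr[4] - 4 ==> g != 3)) ==> store(store(store(arr, 3, y - 5), 4, g + w), y + 2, t - 8)[w] != 8); else branch requires ((w >= arr[4] - 4 ==> g != 3) ==> arr[w] != 8) && ((!(w >= arr[4] - 4 ==> g != 3)) ==> store(store(arr, 4, g + w), arr[t + 1] - x + 2, t - 8)[w] != 8).
Before the if: ((arr[1] <= 4*x || y != 11) ==> (((w >= arr[4] - 4 ==> g != 3) ==> store(arr, 3, y - 5)[w] != 8) && ((!(w >= arr[4] - 4 ==> g != 3)) ==> store(store(store(arr, 3, y - 5), 4, g + w), y + 2, t - 8)[w] != 8))) && ((!(arr[1] <= 4*x || y != 11)) ==> (((w >= arr[4] - 4 ==> g != 3) ==> arr[w] != 8) && ((!(w >= arr[4] - 4 ==> g != 3)) ==> store(store(arr, 4, g + w), arr[t + 1] - x + 2, t - 8)[w] != 8)))
Answer: WP = ((arr[1] <= 4*x || y != 11) ==> (((w >= arr[4] - 4 ==> g != 3) ==> store(arr, 3, y - 5)[w] != 8) && ((!(w >= arr[4] - 4 ==> g != 3)) ==> store(store(store(arr, 3, y - 5), 4, g + w), y + 2, t - 8)[w] != 8))) && ((!(arr[1] <= 4*x || y != 11)) ==> (((w >= arr[4] - 4 ==> g != 3) ==> arr[w] != 8) && ((!(w >= arr[4] - 4 ==> g != 3)) ==> store(store(arr, 4, g + w), arr[t + 1] - x + 2, t - 8)[w] != 8)))


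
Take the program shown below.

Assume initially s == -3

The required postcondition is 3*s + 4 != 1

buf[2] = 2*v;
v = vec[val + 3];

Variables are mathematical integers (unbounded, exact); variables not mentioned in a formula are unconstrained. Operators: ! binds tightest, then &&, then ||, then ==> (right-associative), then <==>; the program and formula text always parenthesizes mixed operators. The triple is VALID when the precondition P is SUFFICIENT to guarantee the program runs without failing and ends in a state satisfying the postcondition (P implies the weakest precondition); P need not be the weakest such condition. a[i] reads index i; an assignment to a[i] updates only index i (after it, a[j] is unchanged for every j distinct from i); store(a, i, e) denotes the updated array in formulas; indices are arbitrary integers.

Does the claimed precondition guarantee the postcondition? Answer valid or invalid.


Working backward. After the program, the postcondition 3*s + 4 != 1 must hold; in canonical form it is 3*s != -3.
Before v := vec[val + 3]: 3*s != -3
Before buf[2] := 2*v: 3*s != -3
The weakest precondition is 3*s != -3.
Check whether s == -3 implies it.
Every state satisfying the precondition satisfies the weakest precondition: the implication holds.
Answer: valid


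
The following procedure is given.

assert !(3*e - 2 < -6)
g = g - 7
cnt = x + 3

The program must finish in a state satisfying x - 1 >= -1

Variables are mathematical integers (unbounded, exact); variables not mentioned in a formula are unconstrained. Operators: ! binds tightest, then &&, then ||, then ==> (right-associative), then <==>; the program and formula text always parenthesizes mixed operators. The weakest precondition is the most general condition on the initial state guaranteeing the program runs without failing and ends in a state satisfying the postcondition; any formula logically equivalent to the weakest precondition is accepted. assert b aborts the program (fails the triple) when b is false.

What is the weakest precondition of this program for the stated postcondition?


Working backward. After the program, the postcondition x - 1 >= -1 must hold; in canonical form it is x >= 0.
Before cnt := x + 3: x >= 0
Before g := g - 7: x >= 0
Before assert !(3*e - 2 < -6): (!(3*e < -4)) && x >= 0
Answer: WP = (!(3*e < -4)) && x >= 0


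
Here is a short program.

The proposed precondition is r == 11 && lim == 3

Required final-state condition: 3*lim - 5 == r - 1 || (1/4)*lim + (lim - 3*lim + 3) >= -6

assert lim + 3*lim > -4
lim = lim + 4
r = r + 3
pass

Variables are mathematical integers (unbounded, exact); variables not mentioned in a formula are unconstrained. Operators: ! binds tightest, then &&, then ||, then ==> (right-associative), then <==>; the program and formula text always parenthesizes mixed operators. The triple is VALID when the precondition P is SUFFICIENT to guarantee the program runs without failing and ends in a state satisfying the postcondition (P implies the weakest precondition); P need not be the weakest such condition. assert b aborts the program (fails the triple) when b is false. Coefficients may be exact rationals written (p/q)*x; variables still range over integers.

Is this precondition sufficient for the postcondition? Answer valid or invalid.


Working backward. After the program, the postcondition 3*lim - 5 == r - 1 || (1/4)*lim + (lim - 3*lim + 3) >= -6 must hold; in canonical form it is 3*lim == r + 4 || (7/4)*lim <= 9.
Before skip: 3*lim == r + 4 || (7/4)*lim <= 9
Before r := r + 3: 3*lim == r + 7 || (7/4)*lim <= 9
Before lim := lim + 4: 3*lim == r - 5 || (7/4)*lim <= 2
Before assert lim + 3*lim > -4: 4*lim > -4 && (3*lim == r - 5 || (7/4)*lim <= 2)
The weakest precondition is 4*lim > -4 && (3*lim == r - 5 || (7/4)*lim <= 2).
Check whether r == 11 && lim == 3 implies it.
Countermodel: at the initial state lim = 3, r = 11, the precondition holds but the weakest precondition fails.
Answer: invalid


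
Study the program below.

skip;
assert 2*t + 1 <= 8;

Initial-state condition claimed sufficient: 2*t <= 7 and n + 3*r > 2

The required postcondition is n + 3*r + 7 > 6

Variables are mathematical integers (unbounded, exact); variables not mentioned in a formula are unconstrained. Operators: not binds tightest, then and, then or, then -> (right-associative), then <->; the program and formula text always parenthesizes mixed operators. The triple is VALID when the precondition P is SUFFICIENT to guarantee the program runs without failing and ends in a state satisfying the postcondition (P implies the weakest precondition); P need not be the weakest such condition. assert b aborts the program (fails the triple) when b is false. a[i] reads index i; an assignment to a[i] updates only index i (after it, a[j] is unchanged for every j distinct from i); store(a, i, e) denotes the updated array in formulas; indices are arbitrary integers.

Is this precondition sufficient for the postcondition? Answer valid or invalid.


Working backward. After the program, the postcondition n + 3*r + 7 > 6 must hold; in canonical form it is n + 3*r > -1.
Before assert 2*t + 1 <= 8: 2*t <= 7 and n + 3*r > -1
Before skip: 2*t <= 7 and n + 3*r > -1
The weakest precondition is 2*t <= 7 and n + 3*r > -1.
Check whether 2*t <= 7 and n + 3*r > 2 implies it.
Every state satisfying the precondition satisfies the weakest precondition: the implication holds.
Answer: valid


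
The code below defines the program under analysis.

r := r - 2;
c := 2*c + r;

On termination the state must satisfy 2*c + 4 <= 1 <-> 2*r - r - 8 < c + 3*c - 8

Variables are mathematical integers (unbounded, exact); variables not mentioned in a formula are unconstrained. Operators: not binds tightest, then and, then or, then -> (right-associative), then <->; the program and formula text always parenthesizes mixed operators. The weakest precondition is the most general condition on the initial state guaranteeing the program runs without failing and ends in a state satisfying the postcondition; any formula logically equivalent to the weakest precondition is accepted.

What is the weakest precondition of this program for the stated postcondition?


Working backward. After the program, the postcondition 2*c + 4 <= 1 <-> 2*r - r - 8 < c + 3*c - 8 must hold; in canonical form it is 2*c <= -3 <-> r < 4*c.
Before c := 2*c + r: 4*c + 2*r <= -3 <-> 8*c + 3*r > 0
Before r := r - 2: 4*c + 2*r <= 1 <-> 8*c + 3*r > 6
Answer: WP = 4*c + 2*r <= 1 <-> 8*c + 3*r > 6


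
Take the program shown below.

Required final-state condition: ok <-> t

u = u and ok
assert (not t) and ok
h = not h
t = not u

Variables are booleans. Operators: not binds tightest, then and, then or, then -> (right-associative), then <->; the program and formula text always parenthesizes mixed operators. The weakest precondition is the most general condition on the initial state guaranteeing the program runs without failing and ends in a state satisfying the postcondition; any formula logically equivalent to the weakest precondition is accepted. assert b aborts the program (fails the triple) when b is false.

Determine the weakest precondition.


Working backward. After the program, ok <-> t must hold.
Before t := not u: ok <-> (not u)
Before h := not h: ok <-> (not u)
Before assert (not t) and ok: (not t) and ok and (ok <-> (not u))
Before u := u and ok: (not t) and ok and (ok <-> (not (u and ok)))
Answer: WP = (not t) and ok and (ok <-> (not (u and ok)))


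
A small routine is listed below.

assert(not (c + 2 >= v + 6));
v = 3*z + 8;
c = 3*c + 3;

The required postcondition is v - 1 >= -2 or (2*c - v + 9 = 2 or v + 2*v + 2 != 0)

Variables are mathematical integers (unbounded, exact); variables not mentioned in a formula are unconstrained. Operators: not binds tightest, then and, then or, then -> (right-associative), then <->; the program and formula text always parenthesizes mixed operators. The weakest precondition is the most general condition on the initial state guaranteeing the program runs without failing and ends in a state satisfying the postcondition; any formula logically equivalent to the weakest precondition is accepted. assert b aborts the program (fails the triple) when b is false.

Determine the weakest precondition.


Working backward. After the program, the postcondition v - 1 >= -2 or (2*c - v + 9 = 2 or v + 2*v + 2 != 0) must hold; in canonical form it is v >= -1 or 2*c = v - 7 or 3*v != -2.
Before c := 3*c + 3: v >= -1 or 6*c = v - 13 or 3*v != -2
Before v := 3*z + 8: 3*z >= -9 or 6*c = 3*z - 5 or 9*z != -26
Before assert not (c + 2 >= v + 6): (not (c >= v + 4)) and (3*z >= -9 or 6*c = 3*z - 5 or 9*z != -26)
Answer: WP = (not (c >= v + 4)) and (3*z >= -9 or 6*c = 3*z - 5 or 9*z != -26)


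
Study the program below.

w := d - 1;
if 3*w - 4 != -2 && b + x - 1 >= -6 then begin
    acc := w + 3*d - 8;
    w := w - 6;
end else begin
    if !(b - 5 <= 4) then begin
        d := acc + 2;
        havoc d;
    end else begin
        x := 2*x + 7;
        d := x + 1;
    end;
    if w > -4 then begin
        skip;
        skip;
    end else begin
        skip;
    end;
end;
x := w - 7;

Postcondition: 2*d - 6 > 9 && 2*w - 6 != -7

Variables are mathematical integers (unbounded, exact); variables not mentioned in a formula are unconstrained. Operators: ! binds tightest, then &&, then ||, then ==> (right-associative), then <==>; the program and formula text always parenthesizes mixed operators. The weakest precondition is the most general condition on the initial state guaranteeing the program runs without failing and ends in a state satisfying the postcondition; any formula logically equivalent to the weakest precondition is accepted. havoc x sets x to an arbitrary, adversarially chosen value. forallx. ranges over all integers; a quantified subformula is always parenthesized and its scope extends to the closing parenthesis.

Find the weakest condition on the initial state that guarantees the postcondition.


Working backward. After the program, the postcondition 2*d - 6 > 9 && 2*w - 6 != -7 must hold; in canonical form it is 2*d > 15 && 2*w != -1.
Before x := w - 7: 2*d > 15 && 2*w != -1
Then branch requires 2*d > 15 && 2*w != 11; else branch requires ((!(b <= 9)) ==> (forall d_1. ((w > -4 ==> (2*d_1 > 15 && 2*w != -1)) && ((!(w > -4)) ==> (2*d_1 > 15 && 2*w != -1))))) && (b <= 9 ==> ((w > -4 ==> (4*x > -1 && 2*w != -1)) && ((!(w > -4)) ==> (4*x > -1 && 2*w != -1)))).
Before the if: ((3*w != 2 && b + x >= -5) ==> (2*d > 15 && 2*w != 11)) && ((!(3*w != 2 && b + x >= -5)) ==> (((!(b <= 9)) ==> (forall d_1. ((w > -4 ==> (2*d_1 > 15 && 2*w != -1)) && ((!(w > -4)) ==> (2*d_1 > 15 && 2*w != -1))))) && (b <= 9 ==> ((w > -4 ==> (4*x > -1 && 2*w != -1)) && ((!(w > -4)) ==> (4*x > -1 && 2*w != -1))))))
Before w := d - 1: ((3*d != 5 && b + x >= -5) ==> (2*d > 15 && 2*d != 13)) && ((!(3*d != 5 && b + x >= -5)) ==> (((!(b <= 9)) ==> (forall d_1. ((d > -3 ==> (2*d_1 > 15 && 2*d != 1)) && ((!(d > -3)) ==> (2*d_1 > 15 && 2*d != 1))))) && (b <= 9 ==> ((d > -3 ==> (4*x > -1 && 2*d != 1)) && ((!(d > -3)) ==> (4*x > -1 && 2*d != 1))))))
Answer: WP = ((3*d != 5 && b + x >= -5) ==> (2*d > 15 && 2*d != 13)) && ((!(3*d != 5 && b + x >= -5)) ==> (((!(b <= 9)) ==> (forall d_1. ((d > -3 ==> (2*d_1 > 15 && 2*d != 1)) && ((!(d > -3)) ==> (2*d_1 > 15 && 2*d != 1))))) && (b <= 9 ==> ((d > -3 ==> (4*x > -1 && 2*d != 1)) && ((!(d > -3)) ==> (4*x > -1 && 2*d != 1))))))


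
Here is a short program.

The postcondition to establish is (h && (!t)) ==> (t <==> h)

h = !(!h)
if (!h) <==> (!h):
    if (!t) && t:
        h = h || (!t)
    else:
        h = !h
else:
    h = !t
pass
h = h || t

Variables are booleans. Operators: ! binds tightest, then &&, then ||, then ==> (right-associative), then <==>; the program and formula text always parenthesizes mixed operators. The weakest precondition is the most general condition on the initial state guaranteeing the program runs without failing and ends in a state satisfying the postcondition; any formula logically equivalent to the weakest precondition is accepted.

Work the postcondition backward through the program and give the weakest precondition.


Working backward. After the program, (h && (!t)) ==> (t <==> h) must hold.
Before h := h || t: ((h || t) && (!t)) ==> (t <==> (h || t))
Before skip: ((h || t) && (!t)) ==> (t <==> (h || t))
Then branch requires (((!h) || t) && (!t)) ==> (t <==> ((!h) || t)); else branch requires (!t) ==> t.
Before the if: (((!h) || t) && (!t)) ==> (t <==> ((!h) || t))
Before h := !(!h): (((!h) || t) && (!t)) ==> (t <==> ((!h) || t))
Answer: WP = (((!h) || t) && (!t)) ==> (t <==> ((!h) || t))


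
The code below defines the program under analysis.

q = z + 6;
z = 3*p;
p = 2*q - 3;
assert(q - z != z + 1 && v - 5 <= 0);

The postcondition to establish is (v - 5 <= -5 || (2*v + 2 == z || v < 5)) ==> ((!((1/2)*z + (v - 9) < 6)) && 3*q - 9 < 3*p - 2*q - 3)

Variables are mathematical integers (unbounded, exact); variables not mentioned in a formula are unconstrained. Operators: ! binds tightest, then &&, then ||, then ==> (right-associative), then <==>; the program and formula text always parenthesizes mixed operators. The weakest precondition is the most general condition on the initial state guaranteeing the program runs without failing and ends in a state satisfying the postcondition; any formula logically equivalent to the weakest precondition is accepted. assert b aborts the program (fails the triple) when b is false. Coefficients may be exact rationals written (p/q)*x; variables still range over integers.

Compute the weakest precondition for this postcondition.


Working backward. After the program, the postcondition (v - 5 <= -5 || (2*v + 2 == z || v < 5)) ==> ((!((1/2)*z + (v - 9) < 6)) && 3*q - 9 < 3*p - 2*q - 3) must hold; in canonical form it is (v <= 0 || 2*v == z - 2 || v < 5) ==> ((!(v + (1/2)*z < 15)) && 5*q < 3*p + 6).
Before assert q - z != z + 1 && v - 5 <= 0: q != 2*z + 1 && v <= 5 && ((v <= 0 || 2*v == z - 2 || v < 5) ==> ((!(v + (1/2)*z < 15)) && 5*q < 3*p + 6))
Before p := 2*q - 3: q != 2*z + 1 && v <= 5 && ((v <= 0 || 2*v == z - 2 || v < 5) ==> ((!(v + (1/2)*z < 15)) && q > 3))
Before z := 3*p: q != 6*p + 1 && v <= 5 && ((v <= 0 || 2*v == 3*p - 2 || v < 5) ==> ((!((3/2)*p + v < 15)) && q > 3))
Before q := z + 6: z != 6*p - 5 && v <= 5 && ((v <= 0 || 2*v == 3*p - 2 || v < 5) ==> ((!((3/2)*p + v < 15)) && z > -3))
Answer: WP = z != 6*p - 5 && v <= 5 && ((v <= 0 || 2*v == 3*p - 2 || v < 5) ==> ((!((3/2)*p + v < 15)) && z > -3))


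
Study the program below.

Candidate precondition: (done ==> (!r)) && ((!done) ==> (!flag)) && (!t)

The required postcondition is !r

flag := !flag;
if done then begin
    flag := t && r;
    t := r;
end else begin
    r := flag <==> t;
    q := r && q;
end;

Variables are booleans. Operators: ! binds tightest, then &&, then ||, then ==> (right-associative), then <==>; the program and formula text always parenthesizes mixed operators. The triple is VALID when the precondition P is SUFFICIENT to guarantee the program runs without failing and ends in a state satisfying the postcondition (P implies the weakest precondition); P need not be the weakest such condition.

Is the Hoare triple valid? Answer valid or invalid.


Working backward. After the program, !r must hold.
Then branch requires !r; else branch requires !(flag <==> t).
Before the if: (done ==> (!r)) && ((!done) ==> (!(flag <==> t)))
Before flag := !flag: (done ==> (!r)) && ((!done) ==> (!((!flag) <==> t)))
The weakest precondition is (done ==> (!r)) && ((!done) ==> (!((!flag) <==> t))).
Check whether (done ==> (!r)) && ((!done) ==> (!flag)) && (!t) implies it.
Every state satisfying the precondition satisfies the weakest precondition: the implication holds.
Answer: valid


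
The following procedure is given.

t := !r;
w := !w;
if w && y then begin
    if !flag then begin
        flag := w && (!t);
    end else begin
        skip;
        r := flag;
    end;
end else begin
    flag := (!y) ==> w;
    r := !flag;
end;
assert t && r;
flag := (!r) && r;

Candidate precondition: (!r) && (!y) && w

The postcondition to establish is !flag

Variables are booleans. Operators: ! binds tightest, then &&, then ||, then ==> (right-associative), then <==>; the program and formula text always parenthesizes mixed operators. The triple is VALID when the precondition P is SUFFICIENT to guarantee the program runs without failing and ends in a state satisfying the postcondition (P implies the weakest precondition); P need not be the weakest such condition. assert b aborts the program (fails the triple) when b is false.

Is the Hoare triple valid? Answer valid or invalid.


Working backward. After the program, !flag must hold.
Before flag := (!r) && r: true
Before assert t && r: t && r
Then branch requires ((!flag) ==> (t && r)) && (flag ==> (t && flag)); else branch requires t && (!((!y) ==> w)).
Before the if: ((w && y) ==> (((!flag) ==> (t && r)) && (flag ==> (t && flag)))) && ((!(w && y)) ==> (t && (!((!y) ==> w))))
Before w := !w: (((!w) && y) ==> (((!flag) ==> (t && r)) && (flag ==> (t && flag)))) && ((!((!w) && y)) ==> (t && (!((!y) ==> (!w)))))
Before t := !r: (((!w) && y) ==> (flag && (flag ==> ((!r) && flag)))) && ((!((!w) && y)) ==> ((!r) && (!((!y) ==> (!w)))))
The weakest precondition is (((!w) && y) ==> (flag && (flag ==> ((!r) && flag)))) && ((!((!w) && y)) ==> ((!r) && (!((!y) ==> (!w))))).
Check whether (!r) && (!y) && w implies it.
Every state satisfying the precondition satisfies the weakest precondition: the implication holds.
Answer: valid


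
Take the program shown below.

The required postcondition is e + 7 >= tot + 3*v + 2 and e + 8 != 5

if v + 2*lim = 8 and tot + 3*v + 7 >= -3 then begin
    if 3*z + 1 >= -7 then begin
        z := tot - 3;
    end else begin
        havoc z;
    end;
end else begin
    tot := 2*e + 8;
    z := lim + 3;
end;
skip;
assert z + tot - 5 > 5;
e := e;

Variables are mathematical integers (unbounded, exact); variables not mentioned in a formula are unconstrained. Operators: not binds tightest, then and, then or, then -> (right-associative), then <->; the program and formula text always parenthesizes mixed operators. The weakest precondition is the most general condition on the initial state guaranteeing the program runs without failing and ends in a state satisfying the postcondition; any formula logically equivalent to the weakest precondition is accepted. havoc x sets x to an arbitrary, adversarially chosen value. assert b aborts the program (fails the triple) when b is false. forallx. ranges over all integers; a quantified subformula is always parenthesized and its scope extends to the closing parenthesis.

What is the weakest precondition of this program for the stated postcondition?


Working backward. After the program, the postcondition e + 7 >= tot + 3*v + 2 and e + 8 != 5 must hold; in canonical form it is e >= tot + 3*v - 5 and e != -3.
Before e := e: e >= tot + 3*v - 5 and e != -3
Before assert z + tot - 5 > 5: tot + z > 10 and e >= tot + 3*v - 5 and e != -3
Before skip: tot + z > 10 and e >= tot + 3*v - 5 and e != -3
Then branch requires (3*z >= -8 -> (2*tot > 13 and e >= tot + 3*v - 5 and e != -3)) and ((not (3*z >= -8)) -> (forall z_1. (tot + z_1 > 10 and e >= tot + 3*v - 5 and e != -3))); else branch requires 2*e + lim > -1 and e + 3*v <= -3 and e != -3.
Before the if: ((2*lim + v = 8 and tot + 3*v >= -10) -> ((3*z >= -8 -> (2*tot > 13 and e >= tot + 3*v - 5 and e != -3)) and ((not (3*z >= -8)) -> (forall z_1. (tot + z_1 > 10 and e >= tot + 3*v - 5 and e != -3))))) and ((not (2*lim + v = 8 and tot + 3*v >= -10)) -> (2*e + lim > -1 and e + 3*v <= -3 and e != -3))
Answer: WP = ((2*lim + v = 8 and tot + 3*v >= -10) -> ((3*z >= -8 -> (2*tot > 13 and e >= tot + 3*v - 5 and e != -3)) and ((not (3*z >= -8)) -> (forall z_1. (tot + z_1 > 10 and e >= tot + 3*v - 5 and e != -3))))) and ((not (2*lim + v = 8 and tot + 3*v >= -10)) -> (2*e + lim > -1 and e + 3*v <= -3 and e != -3))


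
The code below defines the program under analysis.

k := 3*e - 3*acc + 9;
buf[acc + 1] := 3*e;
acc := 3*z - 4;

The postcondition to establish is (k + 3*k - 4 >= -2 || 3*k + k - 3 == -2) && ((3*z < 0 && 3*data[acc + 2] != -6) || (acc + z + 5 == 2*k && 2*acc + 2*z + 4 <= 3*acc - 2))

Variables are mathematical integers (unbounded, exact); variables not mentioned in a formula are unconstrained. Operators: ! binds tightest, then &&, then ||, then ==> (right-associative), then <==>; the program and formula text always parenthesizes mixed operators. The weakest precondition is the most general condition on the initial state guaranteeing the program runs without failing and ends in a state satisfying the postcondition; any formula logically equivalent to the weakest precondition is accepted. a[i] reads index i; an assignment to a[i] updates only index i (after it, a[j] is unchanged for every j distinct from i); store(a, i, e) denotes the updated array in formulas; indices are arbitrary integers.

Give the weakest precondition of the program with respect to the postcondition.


Working backward. After the program, the postcondition (k + 3*k - 4 >= -2 || 3*k + k - 3 == -2) && ((3*z < 0 && 3*data[acc + 2] != -6) || (acc + z + 5 == 2*k && 2*acc + 2*z + 4 <= 3*acc - 2)) must hold; in canonical form it is (4*k >= 2 || 4*k == 1) && ((3*z < 0 && 3*data[acc + 2] != -6) || (acc + z == 2*k - 5 && 2*z <= acc - 6)).
Before acc := 3*z - 4: (4*k >= 2 || 4*k == 1) && ((3*z < 0 && 3*data[3*z - 2] != -6) || (4*z == 2*k - 1 && z >= 10))
Before buf[acc + 1] := 3*e: (4*k >= 2 || 4*k == 1) && ((3*z < 0 && 3*data[3*z - 2] != -6) || (4*z == 2*k - 1 && z >= 10))
Before k := 3*e - 3*acc + 9: (12*e >= 12*acc - 34 || 12*e == 12*acc - 35) && ((3*z < 0 && 3*data[3*z - 2] != -6) || (6*acc + 4*z == 6*e + 17 && z >= 10))
Answer: WP = (12*e >= 12*acc - 34 || 12*e == 12*acc - 35) && ((3*z < 0 && 3*data[3*z - 2] != -6) || (6*acc + 4*z == 6*e + 17 && z >= 10))


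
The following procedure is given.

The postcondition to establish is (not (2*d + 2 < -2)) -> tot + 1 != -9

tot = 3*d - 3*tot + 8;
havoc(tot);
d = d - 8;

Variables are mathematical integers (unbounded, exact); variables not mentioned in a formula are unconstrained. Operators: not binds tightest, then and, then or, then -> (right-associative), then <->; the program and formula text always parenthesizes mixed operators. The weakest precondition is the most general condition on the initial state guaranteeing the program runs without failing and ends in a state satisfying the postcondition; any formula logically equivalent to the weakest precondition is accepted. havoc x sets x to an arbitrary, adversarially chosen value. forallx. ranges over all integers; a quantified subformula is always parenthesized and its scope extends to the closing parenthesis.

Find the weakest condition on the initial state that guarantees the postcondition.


Working backward. After the program, the postcondition (not (2*d + 2 < -2)) -> tot + 1 != -9 must hold; in canonical form it is (not (2*d < -4)) -> tot != -10.
Before d := d - 8: (not (2*d < 12)) -> tot != -10
Before havoc tot: forall tot_1. ((not (2*d < 12)) -> tot_1 != -10)
Before tot := 3*d - 3*tot + 8: forall tot_1. ((not (2*d < 12)) -> tot_1 != -10)
Answer: WP = forall tot_1. ((not (2*d < 12)) -> tot_1 != -10)


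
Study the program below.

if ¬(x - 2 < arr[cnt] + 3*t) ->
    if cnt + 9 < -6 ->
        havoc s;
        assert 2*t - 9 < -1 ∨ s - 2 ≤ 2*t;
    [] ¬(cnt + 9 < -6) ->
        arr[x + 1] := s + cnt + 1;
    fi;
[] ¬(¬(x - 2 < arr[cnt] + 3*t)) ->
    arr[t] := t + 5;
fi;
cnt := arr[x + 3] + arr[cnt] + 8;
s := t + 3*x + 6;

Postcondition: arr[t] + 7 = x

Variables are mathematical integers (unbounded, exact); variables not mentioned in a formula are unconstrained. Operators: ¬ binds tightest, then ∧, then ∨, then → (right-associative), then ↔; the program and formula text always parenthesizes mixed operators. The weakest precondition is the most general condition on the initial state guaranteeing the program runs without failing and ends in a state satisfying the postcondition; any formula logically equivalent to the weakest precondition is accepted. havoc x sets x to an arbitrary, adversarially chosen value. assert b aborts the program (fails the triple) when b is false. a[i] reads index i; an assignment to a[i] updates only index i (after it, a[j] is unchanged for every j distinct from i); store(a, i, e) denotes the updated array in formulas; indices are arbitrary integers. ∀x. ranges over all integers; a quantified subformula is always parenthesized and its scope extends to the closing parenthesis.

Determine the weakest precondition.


Working backward. After the program, the postcondition arr[t] + 7 = x must hold; in canonical form it is arr[t] = x - 7.
Before s := t + 3*x + 6: arr[t] = x - 7
Before cnt := arr[x + 3] + arr[cnt] + 8: arr[t] = x - 7
Then branch requires (cnt < -15 → (∀s_1. ((2*t < 8 ∨ s_1 ≤ 2*t + 2) ∧ arr[t] = x - 7))) ∧ ((¬(cnt < -15)) → store(arr, x + 1, cnt + s + 1)[t] = x - 7); else branch requires store(arr, t, t + 5)[t] = x - 7.
Before the if: ((¬(x < arr[cnt] + 3*t + 2)) → ((cnt < -15 → (∀s_1. ((2*t < 8 ∨ s_1 ≤ 2*t + 2) ∧ arr[t] = x - 7))) ∧ ((¬(cnt < -15)) → store(arr, x + 1, cnt + s + 1)[t] = x - 7))) ∧ (x < arr[cnt] + 3*t + 2 → store(arr, t, t + 5)[t] = x - 7)
Answer: WP = ((¬(x < arr[cnt] + 3*t + 2)) → ((cnt < -15 → (∀s_1. ((2*t < 8 ∨ s_1 ≤ 2*t + 2) ∧ arr[t] = x - 7))) ∧ ((¬(cnt < -15)) → store(arr, x + 1, cnt + s + 1)[t] = x - 7))) ∧ (x < arr[cnt] + 3*t + 2 → store(arr, t, t + 5)[t] = x - 7)


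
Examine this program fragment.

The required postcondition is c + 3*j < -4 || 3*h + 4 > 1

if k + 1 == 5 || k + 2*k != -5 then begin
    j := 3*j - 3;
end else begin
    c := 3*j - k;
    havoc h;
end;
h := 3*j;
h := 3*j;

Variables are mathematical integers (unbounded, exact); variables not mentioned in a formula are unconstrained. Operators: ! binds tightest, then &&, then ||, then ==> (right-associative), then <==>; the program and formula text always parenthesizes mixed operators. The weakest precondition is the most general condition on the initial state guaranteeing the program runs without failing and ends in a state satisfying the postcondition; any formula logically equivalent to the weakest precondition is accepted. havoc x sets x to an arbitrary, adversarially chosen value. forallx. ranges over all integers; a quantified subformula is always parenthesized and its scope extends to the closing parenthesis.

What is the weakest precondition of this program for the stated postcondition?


Working backward. After the program, the postcondition c + 3*j < -4 || 3*h + 4 > 1 must hold; in canonical form it is c + 3*j < -4 || 3*h > -3.
Before h := 3*j: c + 3*j < -4 || 9*j > -3
Before h := 3*j: c + 3*j < -4 || 9*j > -3
Then branch requires c + 9*j < 5 || 27*j > 24; else branch requires 6*j < k - 4 || 9*j > -3.
Before the if: ((k == 4 || 3*k != -5) ==> (c + 9*j < 5 || 27*j > 24)) && ((!(k == 4 || 3*k != -5)) ==> (6*j < k - 4 || 9*j > -3))
Answer: WP = ((k == 4 || 3*k != -5) ==> (c + 9*j < 5 || 27*j > 24)) && ((!(k == 4 || 3*k != -5)) ==> (6*j < k - 4 || 9*j > -3))


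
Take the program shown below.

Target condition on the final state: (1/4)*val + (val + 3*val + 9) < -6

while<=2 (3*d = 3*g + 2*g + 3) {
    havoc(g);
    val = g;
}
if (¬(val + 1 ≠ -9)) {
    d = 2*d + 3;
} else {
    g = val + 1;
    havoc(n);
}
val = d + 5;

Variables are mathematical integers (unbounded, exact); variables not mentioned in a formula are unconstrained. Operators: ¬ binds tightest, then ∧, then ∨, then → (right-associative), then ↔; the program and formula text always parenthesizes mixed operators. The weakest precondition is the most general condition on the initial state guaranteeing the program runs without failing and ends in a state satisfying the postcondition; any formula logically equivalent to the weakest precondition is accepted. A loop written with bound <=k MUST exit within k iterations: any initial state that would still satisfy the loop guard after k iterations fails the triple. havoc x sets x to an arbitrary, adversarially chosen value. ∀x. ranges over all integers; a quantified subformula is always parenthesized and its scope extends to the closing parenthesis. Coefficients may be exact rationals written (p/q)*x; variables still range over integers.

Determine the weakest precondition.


Working backward. After the program, the postcondition (1/4)*val + (val + 3*val + 9) < -6 must hold; in canonical form it is (17/4)*val < -15.
Before val := d + 5: (17/4)*d < -145/4
Then branch requires (17/2)*d < -49; else branch requires (17/4)*d < -145/4.
Before the if: ((¬(val ≠ -10)) → (17/2)*d < -49) ∧ (val ≠ -10 → (17/4)*d < -145/4)
Before the loop (bound <=2), unroll the exhaustion recursion (WP_0 = exit-now case; WP_j = one more guarded iteration, up to j = 2):
  WP_0: (¬(3*d = 5*g + 3)) ∧ ((¬(val ≠ -10)) → (17/2)*d < -49) ∧ (val ≠ -10 → (17/4)*d < -145/4)
  WP_1: (3*d = 5*g + 3 → (∀g_1. ((¬(3*d = 5*g_1 + 3)) ∧ ((¬(g_1 ≠ -10)) → (17/2)*d < -49) ∧ (g_1 ≠ -10 → (17/4)*d < -145/4)))) ∧ ((¬(3*d = 5*g + 3)) → (((¬(val ≠ -10)) → (17/2)*d < -49) ∧ (val ≠ -10 → (17/4)*d < -145/4)))
  WP_2: (3*d = 5*g + 3 → (∀g_2. ((3*d = 5*g_2 + 3 → (∀g_1. ((¬(3*d = 5*g_1 + 3)) ∧ ((¬(g_1 ≠ -10)) → (17/2)*d < -49) ∧ (g_1 ≠ -10 → (17/4)*d < -145/4)))) ∧ ((¬(3*d = 5*g_2 + 3)) → (((¬(g_2 ≠ -10)) → (17/2)*d < -49) ∧ (g_2 ≠ -10 → (17/4)*d < -145/4)))))) ∧ ((¬(3*d = 5*g + 3)) → (((¬(val ≠ -10)) → (17/2)*d < -49) ∧ (val ≠ -10 → (17/4)*d < -145/4)))
So before the loop: (3*d = 5*g + 3 → (∀g_2. ((3*d = 5*g_2 + 3 → (∀g_1. ((¬(3*d = 5*g_1 + 3)) ∧ ((¬(g_1 ≠ -10)) → (17/2)*d < -49) ∧ (g_1 ≠ -10 → (17/4)*d < -145/4)))) ∧ ((¬(3*d = 5*g_2 + 3)) → (((¬(g_2 ≠ -10)) → (17/2)*d < -49) ∧ (g_2 ≠ -10 → (17/4)*d < -145/4)))))) ∧ ((¬(3*d = 5*g + 3)) → (((¬(val ≠ -10)) → (17/2)*d < -49) ∧ (val ≠ -10 → (17/4)*d < -145/4)))
Answer: WP = (3*d = 5*g + 3 → (∀g_2. ((3*d = 5*g_2 + 3 → (∀g_1. ((¬(3*d = 5*g_1 + 3)) ∧ ((¬(g_1 ≠ -10)) → (17/2)*d < -49) ∧ (g_1 ≠ -10 → (17/4)*d < -145/4)))) ∧ ((¬(3*d = 5*g_2 + 3)) → (((¬(g_2 ≠ -10)) → (17/2)*d < -49) ∧ (g_2 ≠ -10 → (17/4)*d < -145/4)))))) ∧ ((¬(3*d = 5*g + 3)) → (((¬(val ≠ -10)) → (17/2)*d < -49) ∧ (val ≠ -10 → (17/4)*d < -145/4)))


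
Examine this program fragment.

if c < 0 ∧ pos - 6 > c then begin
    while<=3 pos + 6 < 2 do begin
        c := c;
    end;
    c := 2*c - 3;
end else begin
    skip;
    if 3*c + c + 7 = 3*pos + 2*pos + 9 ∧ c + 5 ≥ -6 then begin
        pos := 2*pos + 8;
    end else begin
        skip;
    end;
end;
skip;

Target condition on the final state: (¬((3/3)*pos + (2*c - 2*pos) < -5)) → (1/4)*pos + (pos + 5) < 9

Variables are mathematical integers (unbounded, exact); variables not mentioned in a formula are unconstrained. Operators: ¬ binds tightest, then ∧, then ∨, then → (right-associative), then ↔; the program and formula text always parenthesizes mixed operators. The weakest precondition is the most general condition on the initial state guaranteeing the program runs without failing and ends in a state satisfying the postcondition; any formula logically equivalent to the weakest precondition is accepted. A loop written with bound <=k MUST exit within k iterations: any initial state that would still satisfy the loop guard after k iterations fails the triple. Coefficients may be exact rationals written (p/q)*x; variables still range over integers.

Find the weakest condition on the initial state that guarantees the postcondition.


Working backward. After the program, the postcondition (¬((3/3)*pos + (2*c - 2*pos) < -5)) → (1/4)*pos + (pos + 5) < 9 must hold; in canonical form it is (¬(2*c < pos - 5)) → (5/4)*pos < 4.
Before skip: (¬(2*c < pos - 5)) → (5/4)*pos < 4
Then branch requires (pos < -4 → ((pos < -4 → ((pos < -4 → ((¬(pos < -4)) ∧ ((¬(4*c < pos + 1)) → (5/4)*pos < 4))) ∧ ((¬(pos < -4)) → ((¬(4*c < pos + 1)) → (5/4)*pos < 4)))) ∧ ((¬(pos < -4)) → ((¬(4*c < pos + 1)) → (5/4)*pos < 4)))) ∧ ((¬(pos < -4)) → ((¬(4*c < pos + 1)) → (5/4)*pos < 4)); else branch requires ((4*c = 5*pos + 2 ∧ c ≥ -11) → ((¬(2*c < 2*pos + 3)) → (5/2)*pos < -6)) ∧ ((¬(4*c = 5*pos + 2 ∧ c ≥ -11)) → ((¬(2*c < pos - 5)) → (5/4)*pos < 4)).
Before the if: ((c < 0 ∧ pos > c + 6) → ((pos < -4 → ((pos < -4 → ((pos < -4 → ((¬(pos < -4)) ∧ ((¬(4*c < pos + 1)) → (5/4)*pos < 4))) ∧ ((¬(pos < -4)) → ((¬(4*c < pos + 1)) → (5/4)*pos < 4)))) ∧ ((¬(pos < -4)) → ((¬(4*c < pos + 1)) → (5/4)*pos < 4)))) ∧ ((¬(pos < -4)) → ((¬(4*c < pos + 1)) → (5/4)*pos < 4)))) ∧ ((¬(c < 0 ∧ pos > c + 6)) → (((4*c = 5*pos + 2 ∧ c ≥ -11) → ((¬(2*c < 2*pos + 3)) → (5/2)*pos < -6)) ∧ ((¬(4*c = 5*pos + 2 ∧ c ≥ -11)) → ((¬(2*c < pos - 5)) → (5/4)*pos < 4))))
Answer: WP = ((c < 0 ∧ pos > c + 6) → ((pos < -4 → ((pos < -4 → ((pos < -4 → ((¬(pos < -4)) ∧ ((¬(4*c < pos + 1)) → (5/4)*pos < 4))) ∧ ((¬(pos < -4)) → ((¬(4*c < pos + 1)) → (5/4)*pos < 4)))) ∧ ((¬(pos < -4)) → ((¬(4*c < pos + 1)) → (5/4)*pos < 4)))) ∧ ((¬(pos < -4)) → ((¬(4*c < pos + 1)) → (5/4)*pos < 4)))) ∧ ((¬(c < 0 ∧ pos > c + 6)) → (((4*c = 5*pos + 2 ∧ c ≥ -11) → ((¬(2*c < 2*pos + 3)) → (5/2)*pos < -6)) ∧ ((¬(4*c = 5*pos + 2 ∧ c ≥ -11)) → ((¬(2*c < pos - 5)) → (5/4)*pos < 4))))


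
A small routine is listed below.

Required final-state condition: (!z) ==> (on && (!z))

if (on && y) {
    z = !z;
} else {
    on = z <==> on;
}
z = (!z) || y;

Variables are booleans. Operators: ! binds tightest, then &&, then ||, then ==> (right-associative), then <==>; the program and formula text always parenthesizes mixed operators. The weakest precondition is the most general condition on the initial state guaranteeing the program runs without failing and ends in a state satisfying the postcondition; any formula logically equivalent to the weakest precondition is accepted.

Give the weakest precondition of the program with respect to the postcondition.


Working backward. After the program, (!z) ==> (on && (!z)) must hold.
Before z := (!z) || y: (!((!z) || y)) ==> (on && (!((!z) || y)))
Then branch requires (!(z || y)) ==> (on && (!(z || y))); else branch requires (!((!z) || y)) ==> ((z <==> on) && (!((!z) || y))).
Before the if: ((on && y) ==> ((!(z || y)) ==> (on && (!(z || y))))) && ((!(on && y)) ==> ((!((!z) || y)) ==> ((z <==> on) && (!((!z) || y)))))
Answer: WP = ((on && y) ==> ((!(z || y)) ==> (on && (!(z || y))))) && ((!(on && y)) ==> ((!((!z) || y)) ==> ((z <==> on) && (!((!z) || y)))))


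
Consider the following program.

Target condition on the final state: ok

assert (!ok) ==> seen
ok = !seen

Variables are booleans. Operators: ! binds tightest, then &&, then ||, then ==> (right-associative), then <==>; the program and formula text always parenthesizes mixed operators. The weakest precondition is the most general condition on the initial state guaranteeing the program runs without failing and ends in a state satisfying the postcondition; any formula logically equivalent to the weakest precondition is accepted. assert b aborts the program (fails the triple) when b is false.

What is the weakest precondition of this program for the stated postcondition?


Working backward. After the program, ok must hold.
Before ok := !seen: !seen
Before assert (!ok) ==> seen: ((!ok) ==> seen) && (!seen)
Answer: WP = ((!ok) ==> seen) && (!seen)


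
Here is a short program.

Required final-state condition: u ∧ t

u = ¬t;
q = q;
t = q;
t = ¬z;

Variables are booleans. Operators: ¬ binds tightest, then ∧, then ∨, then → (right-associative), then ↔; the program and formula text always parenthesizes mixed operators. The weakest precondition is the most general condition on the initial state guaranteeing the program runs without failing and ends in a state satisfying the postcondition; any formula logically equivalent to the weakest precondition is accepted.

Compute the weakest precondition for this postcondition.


Working backward. After the program, u ∧ t must hold.
Before t := ¬z: u ∧ (¬z)
Before t := q: u ∧ (¬z)
Before q := q: u ∧ (¬z)
Before u := ¬t: (¬t) ∧ (¬z)
Answer: WP = (¬t) ∧ (¬z)
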